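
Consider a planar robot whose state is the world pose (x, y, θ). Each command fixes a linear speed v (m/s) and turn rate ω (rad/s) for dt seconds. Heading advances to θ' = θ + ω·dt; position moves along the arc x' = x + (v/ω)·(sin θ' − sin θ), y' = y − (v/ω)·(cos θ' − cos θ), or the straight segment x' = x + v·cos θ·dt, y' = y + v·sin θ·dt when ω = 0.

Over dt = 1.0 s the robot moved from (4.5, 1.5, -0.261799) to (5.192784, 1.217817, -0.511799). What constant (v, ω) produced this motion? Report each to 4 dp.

v = 0.7500, ω = -0.2500

Δθ = -0.511799 − -0.261799 = -0.250000
ω = Δθ/dt = -0.250000/1.0 = -0.2500
R = Δx/(sin θ' − sin θ) = -3.0000
v = R·ω = -3.0000·-0.2500 = 0.7500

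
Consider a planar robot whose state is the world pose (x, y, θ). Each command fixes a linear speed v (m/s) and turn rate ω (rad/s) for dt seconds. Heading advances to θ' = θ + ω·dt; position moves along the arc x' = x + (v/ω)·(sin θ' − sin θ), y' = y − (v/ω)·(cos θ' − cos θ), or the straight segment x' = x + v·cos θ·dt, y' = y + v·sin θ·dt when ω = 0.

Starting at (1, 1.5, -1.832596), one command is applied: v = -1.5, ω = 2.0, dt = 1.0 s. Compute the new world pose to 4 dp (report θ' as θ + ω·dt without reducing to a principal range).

(0.1506, 2.4336, 0.1674)

θ' = -1.8326 + 2.0·1.0 = 0.1674
R = v/ω = -1.5/2.0 = -0.7500
x' = 1 + -0.7500·(sin 0.1674 − sin -1.8326) = 0.1506
y' = 1.5 − -0.7500·(cos 0.1674 − cos -1.8326) = 2.4336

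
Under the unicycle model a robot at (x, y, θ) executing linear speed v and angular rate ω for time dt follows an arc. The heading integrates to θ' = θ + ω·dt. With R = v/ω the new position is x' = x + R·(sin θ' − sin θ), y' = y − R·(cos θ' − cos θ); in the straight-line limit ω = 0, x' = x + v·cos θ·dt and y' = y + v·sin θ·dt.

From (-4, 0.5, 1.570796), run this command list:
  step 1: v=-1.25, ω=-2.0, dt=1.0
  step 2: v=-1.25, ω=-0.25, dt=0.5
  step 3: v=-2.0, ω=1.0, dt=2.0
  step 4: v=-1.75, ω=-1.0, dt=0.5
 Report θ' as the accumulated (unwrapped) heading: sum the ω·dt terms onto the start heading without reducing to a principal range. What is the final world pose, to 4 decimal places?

(-8.7898, -2.0305, 0.9458)

step 1: θ'=-0.4292 (R=0.6250) → pose (-4.8851, -0.0683, -0.4292)
step 2: θ'=-0.5542 (R=5.0000) → pose (-5.4357, 0.2266, -0.5542)
step 3: θ'=1.4458 (R=-2.0000) → pose (-8.4726, -1.2247, 1.4458)
step 4: θ'=0.9458 (R=1.7500) → pose (-8.7898, -2.0305, 0.9458)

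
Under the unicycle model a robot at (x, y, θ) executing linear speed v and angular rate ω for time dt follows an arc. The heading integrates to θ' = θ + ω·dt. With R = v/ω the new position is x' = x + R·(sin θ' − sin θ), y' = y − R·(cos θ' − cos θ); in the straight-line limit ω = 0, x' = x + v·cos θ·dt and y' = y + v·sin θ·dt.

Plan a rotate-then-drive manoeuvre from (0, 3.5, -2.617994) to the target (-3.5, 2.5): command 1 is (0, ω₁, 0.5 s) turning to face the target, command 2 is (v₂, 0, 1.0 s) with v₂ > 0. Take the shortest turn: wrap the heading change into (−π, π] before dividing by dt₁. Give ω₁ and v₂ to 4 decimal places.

heading to target = atan2(2.5−3.5, -3.5−0) = -2.8633
Δθ = wrap(-2.8633 − -2.6180) = -0.2453; ω₁ = Δθ/dt₁ = -0.4906
distance = √((-3.5−0)² + (2.5−3.5)²) = 3.6401; v₂ = distance/dt₂ = 3.6401

ω₁ = -0.4906, v₂ = 3.6401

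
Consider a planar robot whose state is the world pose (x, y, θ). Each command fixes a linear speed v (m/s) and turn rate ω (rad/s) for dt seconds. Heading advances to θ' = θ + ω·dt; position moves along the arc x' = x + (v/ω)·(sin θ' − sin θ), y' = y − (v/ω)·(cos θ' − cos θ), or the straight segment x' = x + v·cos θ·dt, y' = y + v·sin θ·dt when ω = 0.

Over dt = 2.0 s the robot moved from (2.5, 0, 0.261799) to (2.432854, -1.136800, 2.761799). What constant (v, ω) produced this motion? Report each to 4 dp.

v = -0.7500, ω = 1.2500

Δθ = 2.761799 − 0.261799 = 2.500000
ω = Δθ/dt = 2.500000/2.0 = 1.2500
R = −Δy/(cos θ' − cos θ) = -0.6000
v = R·ω = -0.6000·1.2500 = -0.7500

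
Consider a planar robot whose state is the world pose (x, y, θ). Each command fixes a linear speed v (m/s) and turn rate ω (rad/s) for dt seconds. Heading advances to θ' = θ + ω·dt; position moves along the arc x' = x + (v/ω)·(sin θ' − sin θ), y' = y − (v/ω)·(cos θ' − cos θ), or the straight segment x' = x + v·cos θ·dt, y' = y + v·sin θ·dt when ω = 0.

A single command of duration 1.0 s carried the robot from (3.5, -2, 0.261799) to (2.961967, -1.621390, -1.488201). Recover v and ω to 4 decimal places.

v = -0.7500, ω = -1.7500

Δθ = -1.488201 − 0.261799 = -1.750000
ω = Δθ/dt = -1.750000/1.0 = -1.7500
R = Δx/(sin θ' − sin θ) = 0.4286
v = R·ω = 0.4286·-1.7500 = -0.7500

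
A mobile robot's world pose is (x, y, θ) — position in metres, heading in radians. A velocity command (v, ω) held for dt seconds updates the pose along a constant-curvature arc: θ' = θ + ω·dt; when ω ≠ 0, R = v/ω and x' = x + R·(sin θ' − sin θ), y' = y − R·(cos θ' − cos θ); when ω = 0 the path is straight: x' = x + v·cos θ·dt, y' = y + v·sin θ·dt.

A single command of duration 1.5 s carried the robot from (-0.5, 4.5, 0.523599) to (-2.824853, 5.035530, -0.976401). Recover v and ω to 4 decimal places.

v = -1.7500, ω = -1.0000

Δθ = -0.976401 − 0.523599 = -1.500000
ω = Δθ/dt = -1.500000/1.5 = -1.0000
R = Δx/(sin θ' − sin θ) = 1.7500
v = R·ω = 1.7500·-1.0000 = -1.7500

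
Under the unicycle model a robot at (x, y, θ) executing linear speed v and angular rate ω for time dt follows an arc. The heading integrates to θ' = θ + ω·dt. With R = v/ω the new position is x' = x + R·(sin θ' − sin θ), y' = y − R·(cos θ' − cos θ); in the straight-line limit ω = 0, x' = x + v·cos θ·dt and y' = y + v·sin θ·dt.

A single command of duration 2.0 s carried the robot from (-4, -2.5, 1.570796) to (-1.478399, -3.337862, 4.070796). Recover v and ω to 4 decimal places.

v = -1.7500, ω = 1.2500

Δθ = 4.070796 − 1.570796 = 2.500000
ω = Δθ/dt = 2.500000/2.0 = 1.2500
R = Δx/(sin θ' − sin θ) = -1.4000
v = R·ω = -1.4000·1.2500 = -1.7500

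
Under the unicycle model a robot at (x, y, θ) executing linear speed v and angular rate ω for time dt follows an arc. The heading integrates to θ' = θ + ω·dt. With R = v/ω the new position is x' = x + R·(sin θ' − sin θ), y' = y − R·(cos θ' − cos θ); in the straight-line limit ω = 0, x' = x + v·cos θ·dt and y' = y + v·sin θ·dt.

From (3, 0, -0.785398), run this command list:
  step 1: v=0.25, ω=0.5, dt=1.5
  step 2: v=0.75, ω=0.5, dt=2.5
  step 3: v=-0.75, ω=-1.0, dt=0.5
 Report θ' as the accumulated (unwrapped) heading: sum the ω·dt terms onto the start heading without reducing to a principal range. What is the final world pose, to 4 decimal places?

step 1: θ'=-0.0354 (R=0.5000) → pose (3.3359, -0.1461, -0.0354)
step 2: θ'=1.2146 (R=1.5000) → pose (4.7948, 0.8299, 1.2146)
step 3: θ'=0.7146 (R=0.7500) → pose (4.5834, 0.5249, 0.7146)

(4.5834, 0.5249, 0.7146)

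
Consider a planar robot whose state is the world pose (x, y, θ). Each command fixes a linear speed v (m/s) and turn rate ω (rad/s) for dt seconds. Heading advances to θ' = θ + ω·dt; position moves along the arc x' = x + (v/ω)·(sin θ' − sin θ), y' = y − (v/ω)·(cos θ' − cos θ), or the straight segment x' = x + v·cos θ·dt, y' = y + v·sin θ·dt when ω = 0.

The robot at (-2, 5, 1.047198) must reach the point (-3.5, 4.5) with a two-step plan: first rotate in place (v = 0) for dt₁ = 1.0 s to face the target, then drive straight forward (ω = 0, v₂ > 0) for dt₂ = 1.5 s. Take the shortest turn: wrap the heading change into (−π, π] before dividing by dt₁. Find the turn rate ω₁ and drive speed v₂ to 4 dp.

heading to target = atan2(4.5−5, -3.5−-2) = -2.8198
Δθ = wrap(-2.8198 − 1.0472) = 2.4161; ω₁ = Δθ/dt₁ = 2.4161
distance = √((-3.5−-2)² + (4.5−5)²) = 1.5811; v₂ = distance/dt₂ = 1.0541

ω₁ = 2.4161, v₂ = 1.0541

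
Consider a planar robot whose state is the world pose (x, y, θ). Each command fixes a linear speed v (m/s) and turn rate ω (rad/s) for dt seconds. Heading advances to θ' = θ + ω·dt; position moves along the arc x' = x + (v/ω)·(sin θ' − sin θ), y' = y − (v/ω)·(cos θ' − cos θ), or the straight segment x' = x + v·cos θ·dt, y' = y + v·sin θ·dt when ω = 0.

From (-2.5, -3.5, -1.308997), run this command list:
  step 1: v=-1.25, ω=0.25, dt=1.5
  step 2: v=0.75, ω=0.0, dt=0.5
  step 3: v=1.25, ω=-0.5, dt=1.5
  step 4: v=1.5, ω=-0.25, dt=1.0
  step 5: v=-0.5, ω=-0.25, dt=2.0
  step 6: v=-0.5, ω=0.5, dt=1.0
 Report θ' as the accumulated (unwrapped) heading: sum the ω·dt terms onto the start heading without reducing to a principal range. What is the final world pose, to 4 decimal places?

(-2.1114, -4.1313, -1.9340)

step 1: θ'=-0.9340 (R=-5.0000) → pose (-3.3096, -1.8210, -0.9340)
step 2: θ'=-0.9340 (straight) → pose (-3.0866, -2.1225, -0.9340)
step 3: θ'=-1.6840 (R=-2.5000) → pose (-2.6126, -3.8914, -1.6840)
step 4: θ'=-1.9340 (R=-6.0000) → pose (-2.9656, -5.3453, -1.9340)
step 5: θ'=-2.4340 (R=2.0000) → pose (-2.3961, -4.5360, -2.4340)
step 6: θ'=-1.9340 (R=-1.0000) → pose (-2.1114, -4.1313, -1.9340)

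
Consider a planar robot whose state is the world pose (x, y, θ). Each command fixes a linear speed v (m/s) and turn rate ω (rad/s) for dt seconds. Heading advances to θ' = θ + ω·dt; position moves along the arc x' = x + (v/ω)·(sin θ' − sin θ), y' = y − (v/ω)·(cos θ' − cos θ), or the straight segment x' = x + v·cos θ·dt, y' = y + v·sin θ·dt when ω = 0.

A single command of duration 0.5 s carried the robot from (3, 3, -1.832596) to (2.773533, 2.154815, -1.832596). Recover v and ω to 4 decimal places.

v = 1.7500, ω = 0.0000

Δθ = -1.832596 − -1.832596 = 0.000000
ω = Δθ/dt = 0.000000/0.5 = 0.0000
ω = 0 → v = (Δx·cos θ + Δy·sin θ)/dt = 1.7500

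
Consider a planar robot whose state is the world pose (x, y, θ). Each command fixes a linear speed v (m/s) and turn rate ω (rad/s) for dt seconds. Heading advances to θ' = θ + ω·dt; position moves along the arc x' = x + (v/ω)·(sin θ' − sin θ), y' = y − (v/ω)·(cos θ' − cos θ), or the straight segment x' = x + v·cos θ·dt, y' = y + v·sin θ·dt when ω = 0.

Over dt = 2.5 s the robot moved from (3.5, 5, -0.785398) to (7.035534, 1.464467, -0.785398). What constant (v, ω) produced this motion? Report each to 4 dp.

v = 2.0000, ω = 0.0000

Δθ = -0.785398 − -0.785398 = 0.000000
ω = Δθ/dt = 0.000000/2.5 = 0.0000
ω = 0 → v = (Δx·cos θ + Δy·sin θ)/dt = 2.0000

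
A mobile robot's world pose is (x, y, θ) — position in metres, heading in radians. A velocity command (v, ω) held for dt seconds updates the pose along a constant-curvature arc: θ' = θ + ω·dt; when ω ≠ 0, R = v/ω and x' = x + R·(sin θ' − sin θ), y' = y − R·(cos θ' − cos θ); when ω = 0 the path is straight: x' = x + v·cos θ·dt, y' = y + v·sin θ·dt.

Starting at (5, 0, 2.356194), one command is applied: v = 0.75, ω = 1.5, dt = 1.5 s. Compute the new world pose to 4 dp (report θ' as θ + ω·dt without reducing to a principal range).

θ' = 2.3562 + 1.5·1.5 = 4.6062
R = v/ω = 0.75/1.5 = 0.5000
x' = 5 + 0.5000·(sin 4.6062 − sin 2.3562) = 4.1493
y' = 0 − 0.5000·(cos 4.6062 − cos 2.3562) = -0.3006

(4.1493, -0.3006, 4.6062)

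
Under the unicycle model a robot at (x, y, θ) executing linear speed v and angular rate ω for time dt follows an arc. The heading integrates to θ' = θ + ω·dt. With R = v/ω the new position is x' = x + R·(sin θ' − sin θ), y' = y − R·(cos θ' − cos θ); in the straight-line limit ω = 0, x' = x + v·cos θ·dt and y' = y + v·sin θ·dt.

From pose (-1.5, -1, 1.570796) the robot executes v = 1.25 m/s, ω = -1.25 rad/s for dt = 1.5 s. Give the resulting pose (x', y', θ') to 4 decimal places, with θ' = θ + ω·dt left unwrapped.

θ' = 1.5708 + -1.25·1.5 = -0.3042
R = v/ω = 1.25/-1.25 = -1.0000
x' = -1.5 + -1.0000·(sin -0.3042 − sin 1.5708) = -0.2005
y' = -1 − -1.0000·(cos -0.3042 − cos 1.5708) = -0.0459

(-0.2005, -0.0459, -0.3042)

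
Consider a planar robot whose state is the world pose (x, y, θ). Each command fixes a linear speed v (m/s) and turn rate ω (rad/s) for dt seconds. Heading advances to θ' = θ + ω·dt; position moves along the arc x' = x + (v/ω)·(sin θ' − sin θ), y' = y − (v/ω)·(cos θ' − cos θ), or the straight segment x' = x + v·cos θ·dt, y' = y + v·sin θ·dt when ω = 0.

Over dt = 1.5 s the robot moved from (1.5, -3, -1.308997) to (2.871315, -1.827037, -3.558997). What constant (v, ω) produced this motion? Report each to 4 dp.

v = -1.5000, ω = -1.5000

Δθ = -3.558997 − -1.308997 = -2.250000
ω = Δθ/dt = -2.250000/1.5 = -1.5000
R = Δx/(sin θ' − sin θ) = 1.0000
v = R·ω = 1.0000·-1.5000 = -1.5000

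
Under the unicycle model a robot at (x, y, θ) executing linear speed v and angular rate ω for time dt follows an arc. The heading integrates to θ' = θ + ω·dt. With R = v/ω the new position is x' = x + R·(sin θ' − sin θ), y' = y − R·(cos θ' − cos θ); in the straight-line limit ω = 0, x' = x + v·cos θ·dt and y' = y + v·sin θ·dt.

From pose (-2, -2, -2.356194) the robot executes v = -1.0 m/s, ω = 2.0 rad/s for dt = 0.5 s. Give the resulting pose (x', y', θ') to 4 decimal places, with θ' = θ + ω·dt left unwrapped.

(-1.8650, -1.5400, -1.3562)

θ' = -2.3562 + 2.0·0.5 = -1.3562
R = v/ω = -1.0/2.0 = -0.5000
x' = -2 + -0.5000·(sin -1.3562 − sin -2.3562) = -1.8650
y' = -2 − -0.5000·(cos -1.3562 − cos -2.3562) = -1.5400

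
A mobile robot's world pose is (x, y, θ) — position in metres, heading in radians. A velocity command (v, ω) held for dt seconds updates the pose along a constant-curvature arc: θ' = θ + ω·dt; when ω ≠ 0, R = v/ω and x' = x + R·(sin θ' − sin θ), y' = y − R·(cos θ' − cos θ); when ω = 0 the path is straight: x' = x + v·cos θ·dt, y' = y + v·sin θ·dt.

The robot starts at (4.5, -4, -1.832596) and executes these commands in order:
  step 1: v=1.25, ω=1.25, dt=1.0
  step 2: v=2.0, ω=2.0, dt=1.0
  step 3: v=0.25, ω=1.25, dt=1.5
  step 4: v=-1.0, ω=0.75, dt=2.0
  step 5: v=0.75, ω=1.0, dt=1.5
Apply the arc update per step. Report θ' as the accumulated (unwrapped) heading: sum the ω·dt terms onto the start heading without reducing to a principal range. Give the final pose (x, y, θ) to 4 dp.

step 1: θ'=-0.5826 (R=1.0000) → pose (4.9157, -5.0939, -0.5826)
step 2: θ'=1.4174 (R=1.0000) → pose (6.4542, -4.4116, 1.4174)
step 3: θ'=3.2924 (R=0.2000) → pose (6.2265, -4.1833, 3.2924)
step 4: θ'=4.7924 (R=-1.3333) → pose (7.3552, -2.7586, 4.7924)
step 5: θ'=6.2924 (R=0.7500) → pose (8.1097, -3.4486, 6.2924)

(8.1097, -3.4486, 6.2924)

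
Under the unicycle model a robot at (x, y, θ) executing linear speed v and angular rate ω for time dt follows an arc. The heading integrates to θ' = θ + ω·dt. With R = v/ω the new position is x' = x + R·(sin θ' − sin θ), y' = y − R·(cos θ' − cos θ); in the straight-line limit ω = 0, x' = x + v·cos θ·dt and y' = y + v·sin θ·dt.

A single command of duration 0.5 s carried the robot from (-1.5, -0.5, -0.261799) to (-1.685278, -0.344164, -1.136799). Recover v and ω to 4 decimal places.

v = -0.5000, ω = -1.7500

Δθ = -1.136799 − -0.261799 = -0.875000
ω = Δθ/dt = -0.875000/0.5 = -1.7500
R = Δx/(sin θ' − sin θ) = 0.2857
v = R·ω = 0.2857·-1.7500 = -0.5000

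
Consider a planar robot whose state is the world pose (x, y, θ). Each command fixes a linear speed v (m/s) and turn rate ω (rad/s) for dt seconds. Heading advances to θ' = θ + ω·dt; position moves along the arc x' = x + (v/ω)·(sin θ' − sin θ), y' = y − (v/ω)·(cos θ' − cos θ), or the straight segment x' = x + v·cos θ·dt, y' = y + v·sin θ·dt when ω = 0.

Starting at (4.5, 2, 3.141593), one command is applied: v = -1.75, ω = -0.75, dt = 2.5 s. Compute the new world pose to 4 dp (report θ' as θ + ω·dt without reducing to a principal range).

θ' = 3.1416 + -0.75·2.5 = 1.2666
R = v/ω = -1.75/-0.75 = 2.3333
x' = 4.5 + 2.3333·(sin 1.2666 − sin 3.1416) = 6.7262
y' = 2 − 2.3333·(cos 1.2666 − cos 3.1416) = -1.0322

(6.7262, -1.0322, 1.2666)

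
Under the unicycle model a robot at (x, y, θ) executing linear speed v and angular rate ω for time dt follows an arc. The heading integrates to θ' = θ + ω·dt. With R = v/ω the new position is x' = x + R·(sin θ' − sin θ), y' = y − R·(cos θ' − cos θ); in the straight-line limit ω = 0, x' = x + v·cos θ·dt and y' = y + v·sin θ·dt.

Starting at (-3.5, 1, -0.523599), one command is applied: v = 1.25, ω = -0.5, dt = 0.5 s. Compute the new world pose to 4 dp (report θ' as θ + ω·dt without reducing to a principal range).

θ' = -0.5236 + -0.5·0.5 = -0.7736
R = v/ω = 1.25/-0.5 = -2.5000
x' = -3.5 + -2.5000·(sin -0.7736 − sin -0.5236) = -3.0032
y' = 1 − -2.5000·(cos -0.7736 − cos -0.5236) = 0.6234

(-3.0032, 0.6234, -0.7736)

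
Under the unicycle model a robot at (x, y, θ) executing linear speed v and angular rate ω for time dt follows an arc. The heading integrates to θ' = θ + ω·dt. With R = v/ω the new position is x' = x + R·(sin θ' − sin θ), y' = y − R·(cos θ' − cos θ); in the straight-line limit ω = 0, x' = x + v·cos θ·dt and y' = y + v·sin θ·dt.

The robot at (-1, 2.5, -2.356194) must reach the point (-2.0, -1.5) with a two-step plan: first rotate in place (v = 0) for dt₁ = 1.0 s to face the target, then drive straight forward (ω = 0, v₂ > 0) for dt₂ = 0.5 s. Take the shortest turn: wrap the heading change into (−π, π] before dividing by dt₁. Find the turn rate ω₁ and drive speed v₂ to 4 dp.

ω₁ = 0.5404, v₂ = 8.2462

heading to target = atan2(-1.5−2.5, -2−-1) = -1.8158
Δθ = wrap(-1.8158 − -2.3562) = 0.5404; ω₁ = Δθ/dt₁ = 0.5404
distance = √((-2−-1)² + (-1.5−2.5)²) = 4.1231; v₂ = distance/dt₂ = 8.2462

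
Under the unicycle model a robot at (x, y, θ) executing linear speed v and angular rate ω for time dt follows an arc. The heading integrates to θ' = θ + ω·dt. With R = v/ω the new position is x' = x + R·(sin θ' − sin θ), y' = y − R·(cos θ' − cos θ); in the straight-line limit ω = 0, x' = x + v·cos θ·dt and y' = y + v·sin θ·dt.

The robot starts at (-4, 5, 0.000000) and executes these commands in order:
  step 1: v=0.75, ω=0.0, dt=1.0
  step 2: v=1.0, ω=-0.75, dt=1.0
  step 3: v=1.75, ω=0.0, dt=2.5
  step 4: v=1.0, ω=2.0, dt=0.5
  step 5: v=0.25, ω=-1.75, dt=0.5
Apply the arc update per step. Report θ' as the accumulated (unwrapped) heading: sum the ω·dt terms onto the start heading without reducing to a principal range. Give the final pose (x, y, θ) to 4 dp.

(1.4434, 1.5189, -0.6250)

step 1: θ'=0.0000 (straight) → pose (-3.2500, 5.0000, 0.0000)
step 2: θ'=-0.7500 (R=-1.3333) → pose (-2.3411, 4.6423, -0.7500)
step 3: θ'=-0.7500 (straight) → pose (0.8600, 1.6601, -0.7500)
step 4: θ'=0.2500 (R=0.5000) → pose (1.3245, 1.5415, 0.2500)
step 5: θ'=-0.6250 (R=-0.1429) → pose (1.4434, 1.5189, -0.6250)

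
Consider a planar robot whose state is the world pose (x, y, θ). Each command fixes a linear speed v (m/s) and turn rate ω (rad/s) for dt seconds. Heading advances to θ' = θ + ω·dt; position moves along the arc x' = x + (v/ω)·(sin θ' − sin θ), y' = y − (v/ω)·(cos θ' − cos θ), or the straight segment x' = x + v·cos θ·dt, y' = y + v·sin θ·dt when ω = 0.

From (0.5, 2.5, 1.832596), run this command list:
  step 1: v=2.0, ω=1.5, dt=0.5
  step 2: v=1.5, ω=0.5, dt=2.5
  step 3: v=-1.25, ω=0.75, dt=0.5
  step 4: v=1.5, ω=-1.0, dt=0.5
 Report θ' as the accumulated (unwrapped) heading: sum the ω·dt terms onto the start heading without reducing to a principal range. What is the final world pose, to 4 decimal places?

(-3.6956, 2.9914, 3.7076)

step 1: θ'=2.5826 (R=1.3333) → pose (-0.0808, 3.2853, 2.5826)
step 2: θ'=3.8326 (R=3.0000) → pose (-3.5837, 3.0537, 3.8326)
step 3: θ'=4.2076 (R=-1.6667) → pose (-3.1871, 3.5321, 4.2076)
step 4: θ'=3.7076 (R=-1.5000) → pose (-3.6956, 2.9914, 3.7076)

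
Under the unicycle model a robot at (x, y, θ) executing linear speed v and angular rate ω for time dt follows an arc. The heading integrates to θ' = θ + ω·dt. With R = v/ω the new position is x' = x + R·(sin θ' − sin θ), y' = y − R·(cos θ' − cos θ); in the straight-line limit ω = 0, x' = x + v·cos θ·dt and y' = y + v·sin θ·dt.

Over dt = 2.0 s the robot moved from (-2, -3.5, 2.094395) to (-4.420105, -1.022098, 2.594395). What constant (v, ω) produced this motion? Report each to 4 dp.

v = 1.7500, ω = 0.2500

Δθ = 2.594395 − 2.094395 = 0.500000
ω = Δθ/dt = 0.500000/2.0 = 0.2500
R = −Δy/(cos θ' − cos θ) = 7.0000
v = R·ω = 7.0000·0.2500 = 1.7500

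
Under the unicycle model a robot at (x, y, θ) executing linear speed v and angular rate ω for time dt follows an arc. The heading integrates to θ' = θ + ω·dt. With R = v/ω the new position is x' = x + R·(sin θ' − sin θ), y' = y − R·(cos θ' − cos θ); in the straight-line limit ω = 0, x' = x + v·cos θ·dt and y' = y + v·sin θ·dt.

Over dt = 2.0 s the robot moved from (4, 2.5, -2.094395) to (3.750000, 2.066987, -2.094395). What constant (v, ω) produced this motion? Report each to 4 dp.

v = 0.2500, ω = 0.0000

Δθ = -2.094395 − -2.094395 = 0.000000
ω = Δθ/dt = 0.000000/2.0 = 0.0000
ω = 0 → v = (Δx·cos θ + Δy·sin θ)/dt = 0.2500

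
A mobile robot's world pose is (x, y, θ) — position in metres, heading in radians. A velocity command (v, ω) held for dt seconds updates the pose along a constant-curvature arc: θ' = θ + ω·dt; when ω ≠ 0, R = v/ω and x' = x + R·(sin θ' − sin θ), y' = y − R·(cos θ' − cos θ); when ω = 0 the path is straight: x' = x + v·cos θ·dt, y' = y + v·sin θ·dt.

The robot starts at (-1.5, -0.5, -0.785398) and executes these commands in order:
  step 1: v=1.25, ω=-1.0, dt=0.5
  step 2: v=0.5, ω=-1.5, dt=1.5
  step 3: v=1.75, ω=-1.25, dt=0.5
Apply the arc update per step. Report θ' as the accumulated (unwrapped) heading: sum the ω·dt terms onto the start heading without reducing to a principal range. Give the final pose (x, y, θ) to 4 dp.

step 1: θ'=-1.2854 (R=-1.2500) → pose (-1.1844, -1.0320, -1.2854)
step 2: θ'=-3.5354 (R=-0.3333) → pose (-1.6322, -1.4336, -3.5354)
step 3: θ'=-4.1604 (R=-1.4000) → pose (-2.2871, -0.8749, -4.1604)

(-2.2871, -0.8749, -4.1604)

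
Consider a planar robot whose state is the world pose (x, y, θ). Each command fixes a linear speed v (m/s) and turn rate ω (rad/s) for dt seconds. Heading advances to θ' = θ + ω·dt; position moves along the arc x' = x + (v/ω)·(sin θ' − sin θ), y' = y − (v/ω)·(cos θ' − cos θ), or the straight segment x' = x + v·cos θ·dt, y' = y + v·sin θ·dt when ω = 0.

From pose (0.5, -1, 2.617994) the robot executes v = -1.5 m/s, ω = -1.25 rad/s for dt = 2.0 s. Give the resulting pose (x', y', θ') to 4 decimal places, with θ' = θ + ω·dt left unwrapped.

(0.0413, -3.2309, 0.1180)

θ' = 2.6180 + -1.25·2.0 = 0.1180
R = v/ω = -1.5/-1.25 = 1.2000
x' = 0.5 + 1.2000·(sin 0.1180 − sin 2.6180) = 0.0413
y' = -1 − 1.2000·(cos 0.1180 − cos 2.6180) = -3.2309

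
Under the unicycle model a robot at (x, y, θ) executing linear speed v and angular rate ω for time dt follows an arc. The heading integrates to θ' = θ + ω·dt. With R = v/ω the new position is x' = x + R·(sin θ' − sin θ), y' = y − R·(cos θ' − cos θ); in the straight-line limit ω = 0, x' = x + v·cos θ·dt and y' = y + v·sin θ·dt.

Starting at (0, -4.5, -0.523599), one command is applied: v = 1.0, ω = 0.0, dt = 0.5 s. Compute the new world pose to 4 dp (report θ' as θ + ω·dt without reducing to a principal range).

(0.4330, -4.7500, -0.5236)

θ' = -0.5236 + 0.0·0.5 = -0.5236
ω = 0 → straight: x' = 0 + 1.0·cos(-0.5236)·0.5 = 0.4330
y' = -4.5 + 1.0·sin(-0.5236)·0.5 = -4.7500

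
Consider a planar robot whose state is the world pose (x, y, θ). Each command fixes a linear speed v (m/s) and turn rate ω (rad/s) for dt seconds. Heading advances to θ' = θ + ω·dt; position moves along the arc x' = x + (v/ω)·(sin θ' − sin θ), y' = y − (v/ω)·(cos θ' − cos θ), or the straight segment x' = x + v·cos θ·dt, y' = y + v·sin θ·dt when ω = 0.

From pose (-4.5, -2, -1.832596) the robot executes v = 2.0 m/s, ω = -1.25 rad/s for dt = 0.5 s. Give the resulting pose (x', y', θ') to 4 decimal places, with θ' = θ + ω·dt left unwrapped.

θ' = -1.8326 + -1.25·0.5 = -2.4576
R = v/ω = 2.0/-1.25 = -1.6000
x' = -4.5 + -1.6000·(sin -2.4576 − sin -1.8326) = -5.0344
y' = -2 − -1.6000·(cos -2.4576 − cos -1.8326) = -2.8260

(-5.0344, -2.8260, -2.4576)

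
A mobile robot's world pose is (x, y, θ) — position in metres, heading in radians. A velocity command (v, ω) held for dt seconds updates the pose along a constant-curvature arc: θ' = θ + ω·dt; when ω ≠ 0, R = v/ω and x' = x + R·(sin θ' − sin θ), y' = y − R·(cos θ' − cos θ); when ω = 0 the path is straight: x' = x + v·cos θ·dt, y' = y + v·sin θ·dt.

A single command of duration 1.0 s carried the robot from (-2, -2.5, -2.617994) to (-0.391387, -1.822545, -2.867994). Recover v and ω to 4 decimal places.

v = -1.7500, ω = -0.2500

Δθ = -2.867994 − -2.617994 = -0.250000
ω = Δθ/dt = -0.250000/1.0 = -0.2500
R = Δx/(sin θ' − sin θ) = 7.0000
v = R·ω = 7.0000·-0.2500 = -1.7500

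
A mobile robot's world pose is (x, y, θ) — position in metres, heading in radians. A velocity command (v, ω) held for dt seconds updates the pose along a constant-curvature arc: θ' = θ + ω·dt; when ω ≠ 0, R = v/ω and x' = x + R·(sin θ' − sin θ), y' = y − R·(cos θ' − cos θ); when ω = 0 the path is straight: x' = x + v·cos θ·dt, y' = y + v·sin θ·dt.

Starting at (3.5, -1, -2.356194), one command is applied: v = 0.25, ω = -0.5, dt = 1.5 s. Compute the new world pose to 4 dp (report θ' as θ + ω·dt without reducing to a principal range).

θ' = -2.3562 + -0.5·1.5 = -3.1062
R = v/ω = 0.25/-0.5 = -0.5000
x' = 3.5 + -0.5000·(sin -3.1062 − sin -2.3562) = 3.1641
y' = -1 − -0.5000·(cos -3.1062 − cos -2.3562) = -1.1461

(3.1641, -1.1461, -3.1062)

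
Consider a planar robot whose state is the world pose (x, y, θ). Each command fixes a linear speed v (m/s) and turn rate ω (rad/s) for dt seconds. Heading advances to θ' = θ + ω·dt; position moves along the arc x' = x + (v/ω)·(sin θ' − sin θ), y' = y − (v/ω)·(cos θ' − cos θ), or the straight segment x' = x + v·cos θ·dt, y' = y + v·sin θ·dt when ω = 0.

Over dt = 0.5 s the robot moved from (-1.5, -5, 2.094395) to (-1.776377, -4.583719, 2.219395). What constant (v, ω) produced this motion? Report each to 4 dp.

Δθ = 2.219395 − 2.094395 = 0.125000
ω = Δθ/dt = 0.125000/0.5 = 0.2500
R = −Δy/(cos θ' − cos θ) = 4.0000
v = R·ω = 4.0000·0.2500 = 1.0000

v = 1.0000, ω = 0.2500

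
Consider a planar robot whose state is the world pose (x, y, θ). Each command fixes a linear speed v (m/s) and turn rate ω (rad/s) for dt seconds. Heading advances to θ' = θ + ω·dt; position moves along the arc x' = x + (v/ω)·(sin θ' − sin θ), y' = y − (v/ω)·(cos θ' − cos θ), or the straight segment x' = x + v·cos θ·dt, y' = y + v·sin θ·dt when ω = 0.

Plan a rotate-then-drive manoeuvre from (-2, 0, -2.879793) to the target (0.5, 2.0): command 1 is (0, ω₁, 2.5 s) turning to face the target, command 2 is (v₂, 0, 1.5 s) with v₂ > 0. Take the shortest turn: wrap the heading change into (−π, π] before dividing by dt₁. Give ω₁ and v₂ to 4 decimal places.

heading to target = atan2(2−0, 0.5−-2) = 0.6747
Δθ = wrap(0.6747 − -2.8798) = -2.7287; ω₁ = Δθ/dt₁ = -1.0915
distance = √((0.5−-2)² + (2−0)²) = 3.2016; v₂ = distance/dt₂ = 2.1344

ω₁ = -1.0915, v₂ = 2.1344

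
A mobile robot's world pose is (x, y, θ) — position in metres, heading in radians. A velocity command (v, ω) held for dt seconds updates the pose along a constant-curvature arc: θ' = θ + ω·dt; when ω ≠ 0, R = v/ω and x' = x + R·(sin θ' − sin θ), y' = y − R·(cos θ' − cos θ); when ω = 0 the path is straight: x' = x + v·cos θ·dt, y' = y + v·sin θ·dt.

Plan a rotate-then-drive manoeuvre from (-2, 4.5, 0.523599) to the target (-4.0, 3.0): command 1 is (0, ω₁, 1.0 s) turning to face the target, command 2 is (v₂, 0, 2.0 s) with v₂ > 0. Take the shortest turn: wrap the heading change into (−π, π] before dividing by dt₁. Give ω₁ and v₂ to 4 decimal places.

heading to target = atan2(3−4.5, -4−-2) = -2.4981
Δθ = wrap(-2.4981 − 0.5236) = -3.0217; ω₁ = Δθ/dt₁ = -3.0217
distance = √((-4−-2)² + (3−4.5)²) = 2.5000; v₂ = distance/dt₂ = 1.2500

ω₁ = -3.0217, v₂ = 1.2500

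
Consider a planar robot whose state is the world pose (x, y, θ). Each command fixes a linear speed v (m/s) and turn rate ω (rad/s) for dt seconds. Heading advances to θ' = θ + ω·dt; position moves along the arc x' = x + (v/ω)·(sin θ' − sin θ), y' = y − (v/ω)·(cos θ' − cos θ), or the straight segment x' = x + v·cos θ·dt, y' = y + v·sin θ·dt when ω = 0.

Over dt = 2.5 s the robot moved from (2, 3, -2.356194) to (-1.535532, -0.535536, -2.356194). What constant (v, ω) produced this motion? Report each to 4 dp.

v = 2.0000, ω = 0.0000

Δθ = -2.356194 − -2.356194 = 0.000000
ω = Δθ/dt = 0.000000/2.5 = 0.0000
ω = 0 → v = (Δx·cos θ + Δy·sin θ)/dt = 2.0000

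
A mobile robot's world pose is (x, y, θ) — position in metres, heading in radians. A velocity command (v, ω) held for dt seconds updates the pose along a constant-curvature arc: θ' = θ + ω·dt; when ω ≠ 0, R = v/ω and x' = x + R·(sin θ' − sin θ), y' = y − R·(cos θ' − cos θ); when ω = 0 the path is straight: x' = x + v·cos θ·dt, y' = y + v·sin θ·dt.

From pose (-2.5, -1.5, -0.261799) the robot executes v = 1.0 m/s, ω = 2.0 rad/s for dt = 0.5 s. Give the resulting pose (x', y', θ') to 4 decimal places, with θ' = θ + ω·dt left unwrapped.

θ' = -0.2618 + 2.0·0.5 = 0.7382
R = v/ω = 1.0/2.0 = 0.5000
x' = -2.5 + 0.5000·(sin 0.7382 − sin -0.2618) = -2.0341
y' = -1.5 − 0.5000·(cos 0.7382 − cos -0.2618) = -1.3869

(-2.0341, -1.3869, 0.7382)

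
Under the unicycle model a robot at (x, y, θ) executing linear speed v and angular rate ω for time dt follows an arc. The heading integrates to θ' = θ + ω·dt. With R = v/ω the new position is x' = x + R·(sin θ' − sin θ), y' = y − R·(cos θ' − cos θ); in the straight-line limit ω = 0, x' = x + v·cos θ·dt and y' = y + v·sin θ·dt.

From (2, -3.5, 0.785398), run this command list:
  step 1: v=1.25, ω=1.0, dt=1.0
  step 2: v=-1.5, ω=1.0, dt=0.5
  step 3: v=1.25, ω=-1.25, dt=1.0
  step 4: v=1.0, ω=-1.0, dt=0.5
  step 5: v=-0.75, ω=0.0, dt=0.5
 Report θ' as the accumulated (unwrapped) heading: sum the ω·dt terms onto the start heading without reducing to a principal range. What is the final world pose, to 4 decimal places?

step 1: θ'=1.7854 (R=1.2500) → pose (2.3374, -2.3499, 1.7854)
step 2: θ'=2.2854 (R=-1.5000) → pose (2.6700, -3.0135, 2.2854)
step 3: θ'=1.0354 (R=-1.0000) → pose (2.5653, -1.8480, 1.0354)
step 4: θ'=0.5354 (R=-1.0000) → pose (2.9152, -1.4981, 0.5354)
step 5: θ'=0.5354 (straight) → pose (2.5927, -1.6894, 0.5354)

(2.5927, -1.6894, 0.5354)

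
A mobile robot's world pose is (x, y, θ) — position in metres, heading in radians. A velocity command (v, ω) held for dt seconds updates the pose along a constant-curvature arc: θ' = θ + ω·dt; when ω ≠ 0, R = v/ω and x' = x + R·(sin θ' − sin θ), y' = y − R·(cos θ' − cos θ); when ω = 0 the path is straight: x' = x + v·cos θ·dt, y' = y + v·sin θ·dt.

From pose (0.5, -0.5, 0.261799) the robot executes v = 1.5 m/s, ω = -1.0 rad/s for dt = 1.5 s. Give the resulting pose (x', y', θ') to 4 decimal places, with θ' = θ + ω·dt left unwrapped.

(2.3060, -1.4591, -1.2382)

θ' = 0.2618 + -1.0·1.5 = -1.2382
R = v/ω = 1.5/-1.0 = -1.5000
x' = 0.5 + -1.5000·(sin -1.2382 − sin 0.2618) = 2.3060
y' = -0.5 − -1.5000·(cos -1.2382 − cos 0.2618) = -1.4591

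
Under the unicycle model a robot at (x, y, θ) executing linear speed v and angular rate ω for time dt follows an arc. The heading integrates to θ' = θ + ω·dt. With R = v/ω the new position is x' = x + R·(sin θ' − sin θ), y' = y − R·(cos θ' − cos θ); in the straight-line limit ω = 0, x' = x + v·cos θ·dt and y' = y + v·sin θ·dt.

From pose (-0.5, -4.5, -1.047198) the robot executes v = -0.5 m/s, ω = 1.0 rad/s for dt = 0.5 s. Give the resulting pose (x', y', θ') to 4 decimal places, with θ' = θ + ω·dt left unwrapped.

θ' = -1.0472 + 1.0·0.5 = -0.5472
R = v/ω = -0.5/1.0 = -0.5000
x' = -0.5 + -0.5000·(sin -0.5472 − sin -1.0472) = -0.6729
y' = -4.5 − -0.5000·(cos -0.5472 − cos -1.0472) = -4.3230

(-0.6729, -4.3230, -0.5472)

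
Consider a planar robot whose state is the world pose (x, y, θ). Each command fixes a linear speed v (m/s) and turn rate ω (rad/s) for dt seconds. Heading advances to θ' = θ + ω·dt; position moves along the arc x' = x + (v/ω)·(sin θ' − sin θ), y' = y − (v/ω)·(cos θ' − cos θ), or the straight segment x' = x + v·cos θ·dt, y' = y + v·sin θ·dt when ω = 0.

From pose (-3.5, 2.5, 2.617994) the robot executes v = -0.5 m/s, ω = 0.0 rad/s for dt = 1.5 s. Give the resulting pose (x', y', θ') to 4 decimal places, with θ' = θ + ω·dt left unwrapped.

(-2.8505, 2.1250, 2.6180)

θ' = 2.6180 + 0.0·1.5 = 2.6180
ω = 0 → straight: x' = -3.5 + -0.5·cos(2.6180)·1.5 = -2.8505
y' = 2.5 + -0.5·sin(2.6180)·1.5 = 2.1250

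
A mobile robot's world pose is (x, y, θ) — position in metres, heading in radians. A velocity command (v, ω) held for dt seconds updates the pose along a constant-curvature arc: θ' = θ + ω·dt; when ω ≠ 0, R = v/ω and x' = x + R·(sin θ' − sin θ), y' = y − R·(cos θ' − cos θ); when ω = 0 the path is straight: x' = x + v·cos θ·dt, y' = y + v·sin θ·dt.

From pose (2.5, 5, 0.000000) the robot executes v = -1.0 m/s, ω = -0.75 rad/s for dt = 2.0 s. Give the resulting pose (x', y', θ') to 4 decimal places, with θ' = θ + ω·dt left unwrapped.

θ' = 0.0000 + -0.75·2.0 = -1.5000
R = v/ω = -1.0/-0.75 = 1.3333
x' = 2.5 + 1.3333·(sin -1.5000 − sin 0.0000) = 1.1700
y' = 5 − 1.3333·(cos -1.5000 − cos 0.0000) = 6.2390

(1.1700, 6.2390, -1.5000)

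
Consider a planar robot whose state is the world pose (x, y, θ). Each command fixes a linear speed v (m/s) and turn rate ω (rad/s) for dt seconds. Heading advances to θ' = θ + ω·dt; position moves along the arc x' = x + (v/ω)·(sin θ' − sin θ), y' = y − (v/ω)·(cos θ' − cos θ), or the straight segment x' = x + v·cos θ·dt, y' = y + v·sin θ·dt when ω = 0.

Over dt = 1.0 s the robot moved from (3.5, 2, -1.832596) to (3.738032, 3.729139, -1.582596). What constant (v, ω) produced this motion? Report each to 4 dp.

v = -1.7500, ω = 0.2500

Δθ = -1.582596 − -1.832596 = 0.250000
ω = Δθ/dt = 0.250000/1.0 = 0.2500
R = −Δy/(cos θ' − cos θ) = -7.0000
v = R·ω = -7.0000·0.2500 = -1.7500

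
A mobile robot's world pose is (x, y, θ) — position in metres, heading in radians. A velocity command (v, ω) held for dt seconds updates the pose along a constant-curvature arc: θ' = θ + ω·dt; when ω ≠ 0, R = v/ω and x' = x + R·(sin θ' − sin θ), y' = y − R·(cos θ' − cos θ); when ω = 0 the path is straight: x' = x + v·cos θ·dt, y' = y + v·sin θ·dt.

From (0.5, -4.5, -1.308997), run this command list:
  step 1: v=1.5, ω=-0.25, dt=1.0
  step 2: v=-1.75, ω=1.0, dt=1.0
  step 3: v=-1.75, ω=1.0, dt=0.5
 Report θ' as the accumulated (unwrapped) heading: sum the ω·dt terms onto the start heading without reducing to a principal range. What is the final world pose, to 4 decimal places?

step 1: θ'=-1.5590 (R=-6.0000) → pose (0.7040, -5.9821, -1.5590)
step 2: θ'=-0.5590 (R=-1.7500) → pose (-0.1178, -4.5191, -0.5590)
step 3: θ'=-0.0590 (R=-1.7500) → pose (-0.9427, -4.2558, -0.0590)

(-0.9427, -4.2558, -0.0590)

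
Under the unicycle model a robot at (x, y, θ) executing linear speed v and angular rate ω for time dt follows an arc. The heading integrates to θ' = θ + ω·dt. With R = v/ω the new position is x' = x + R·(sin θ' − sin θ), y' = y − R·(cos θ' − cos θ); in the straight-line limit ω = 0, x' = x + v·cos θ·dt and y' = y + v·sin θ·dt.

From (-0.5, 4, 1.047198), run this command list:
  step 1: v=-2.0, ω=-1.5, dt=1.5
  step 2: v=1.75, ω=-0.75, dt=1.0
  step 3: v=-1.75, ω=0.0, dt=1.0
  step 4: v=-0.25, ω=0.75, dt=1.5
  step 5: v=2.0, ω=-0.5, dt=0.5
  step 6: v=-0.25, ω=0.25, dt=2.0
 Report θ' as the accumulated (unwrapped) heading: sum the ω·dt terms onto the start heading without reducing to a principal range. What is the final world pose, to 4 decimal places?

step 1: θ'=-1.2028 (R=1.3333) → pose (-2.8988, 4.1870, -1.2028)
step 2: θ'=-1.9528 (R=-2.3333) → pose (-2.9107, 2.4778, -1.9528)
step 3: θ'=-1.9528 (straight) → pose (-2.2584, 4.1016, -1.9528)
step 4: θ'=-0.8278 (R=-0.3333) → pose (-2.3222, 4.4514, -0.8278)
step 5: θ'=-1.0778 (R=-4.0000) → pose (-1.7443, 3.6385, -1.0778)
step 6: θ'=-0.5778 (R=-1.0000) → pose (-2.0790, 4.0029, -0.5778)

(-2.0790, 4.0029, -0.5778)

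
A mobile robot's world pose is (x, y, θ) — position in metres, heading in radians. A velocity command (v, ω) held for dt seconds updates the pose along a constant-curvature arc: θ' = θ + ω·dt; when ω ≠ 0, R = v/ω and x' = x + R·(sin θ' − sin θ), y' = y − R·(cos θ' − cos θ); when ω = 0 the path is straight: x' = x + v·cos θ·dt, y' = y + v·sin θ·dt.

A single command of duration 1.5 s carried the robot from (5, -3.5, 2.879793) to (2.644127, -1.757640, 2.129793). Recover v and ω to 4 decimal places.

v = 2.0000, ω = -0.5000

Δθ = 2.129793 − 2.879793 = -0.750000
ω = Δθ/dt = -0.750000/1.5 = -0.5000
R = Δx/(sin θ' − sin θ) = -4.0000
v = R·ω = -4.0000·-0.5000 = 2.0000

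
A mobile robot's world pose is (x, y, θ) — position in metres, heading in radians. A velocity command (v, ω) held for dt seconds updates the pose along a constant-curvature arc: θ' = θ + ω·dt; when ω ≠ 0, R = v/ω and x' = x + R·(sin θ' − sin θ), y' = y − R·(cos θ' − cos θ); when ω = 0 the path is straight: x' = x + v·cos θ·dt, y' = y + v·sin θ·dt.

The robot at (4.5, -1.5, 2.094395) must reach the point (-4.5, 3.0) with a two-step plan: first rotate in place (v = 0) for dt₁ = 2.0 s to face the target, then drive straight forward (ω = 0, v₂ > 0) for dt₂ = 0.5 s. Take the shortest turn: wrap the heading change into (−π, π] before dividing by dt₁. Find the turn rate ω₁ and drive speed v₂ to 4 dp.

heading to target = atan2(3−-1.5, -4.5−4.5) = 2.6779
Δθ = wrap(2.6779 − 2.0944) = 0.5836; ω₁ = Δθ/dt₁ = 0.2918
distance = √((-4.5−4.5)² + (3−-1.5)²) = 10.0623; v₂ = distance/dt₂ = 20.1246

ω₁ = 0.2918, v₂ = 20.1246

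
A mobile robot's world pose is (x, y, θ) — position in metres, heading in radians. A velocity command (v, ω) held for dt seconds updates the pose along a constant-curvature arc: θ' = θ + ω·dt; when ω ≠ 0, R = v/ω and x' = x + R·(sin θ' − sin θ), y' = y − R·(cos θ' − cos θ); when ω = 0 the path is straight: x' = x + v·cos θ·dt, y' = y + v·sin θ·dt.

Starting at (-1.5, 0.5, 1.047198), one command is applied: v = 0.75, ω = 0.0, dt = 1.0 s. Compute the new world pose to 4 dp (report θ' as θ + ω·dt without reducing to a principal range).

θ' = 1.0472 + 0.0·1.0 = 1.0472
ω = 0 → straight: x' = -1.5 + 0.75·cos(1.0472)·1.0 = -1.1250
y' = 0.5 + 0.75·sin(1.0472)·1.0 = 1.1495

(-1.1250, 1.1495, 1.0472)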